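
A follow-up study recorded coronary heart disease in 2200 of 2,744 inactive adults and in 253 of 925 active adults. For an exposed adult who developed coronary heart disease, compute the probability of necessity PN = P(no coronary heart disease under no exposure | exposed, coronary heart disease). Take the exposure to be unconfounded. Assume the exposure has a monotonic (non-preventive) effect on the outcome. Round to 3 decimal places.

p₁ = P(outcome | exposed) = 2200/2744 = 0.80175
p₀ = P(outcome | unexposed) = 253/925 = 0.27351
Under exogeneity and monotonicity, PN = (p₁ − p₀) / p₁.
PN = (0.80175 − 0.27351) / 0.80175 = 0.52824 / 0.80175 ≈ 0.6589

PN ≈ 0.659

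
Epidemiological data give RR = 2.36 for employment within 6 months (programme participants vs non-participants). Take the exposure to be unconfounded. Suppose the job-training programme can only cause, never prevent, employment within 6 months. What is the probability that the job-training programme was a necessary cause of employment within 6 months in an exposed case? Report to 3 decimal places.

PN ≈ 0.576

Under exogeneity and monotonicity, PN = (RR − 1) / RR = 1 − 1/RR.
PN = (2.36 − 1) / 2.36 = 1.36 / 2.36 ≈ 0.5763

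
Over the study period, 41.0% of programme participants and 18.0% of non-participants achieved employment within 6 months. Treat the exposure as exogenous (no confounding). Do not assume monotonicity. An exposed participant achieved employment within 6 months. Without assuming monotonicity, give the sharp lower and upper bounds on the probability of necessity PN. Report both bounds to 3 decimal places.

0.561 ≤ PN ≤ 1.000

p₁ = 0.41, p₀ = 0.18.
Under exogeneity alone the bounds on PN are max{0,(p₁−p₀)/p₁} ≤ PN ≤ min{1,(1−p₀)/p₁}.
  lower = (p₁ − p₀)/p₁ = 0.23 / 0.41 ≈ 0.5610
  upper = min{1, (1 − p₀)/p₁} = 0.82 / 0.41 ≈ 2.0000 → capped at 1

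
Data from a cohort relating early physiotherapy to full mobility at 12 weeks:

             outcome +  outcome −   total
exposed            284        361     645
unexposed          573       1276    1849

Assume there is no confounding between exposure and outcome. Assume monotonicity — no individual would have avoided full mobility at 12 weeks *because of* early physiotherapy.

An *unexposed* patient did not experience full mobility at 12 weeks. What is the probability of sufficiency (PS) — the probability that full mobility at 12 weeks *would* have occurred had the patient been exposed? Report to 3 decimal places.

p₁ = P(outcome | exposed) = 284/645 = 0.44031
p₀ = P(outcome | unexposed) = 573/1849 = 0.3099
Under exogeneity and monotonicity, PS = (p₁ − p₀)/(1 − p₀).
PS = (0.44031 − 0.3099) / 0.6901 ≈ 0.1890

PS ≈ 0.189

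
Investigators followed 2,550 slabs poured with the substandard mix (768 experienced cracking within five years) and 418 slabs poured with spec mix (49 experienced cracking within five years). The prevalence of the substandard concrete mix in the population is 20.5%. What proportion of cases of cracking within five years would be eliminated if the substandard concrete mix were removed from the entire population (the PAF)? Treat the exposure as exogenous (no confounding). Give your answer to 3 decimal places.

PAF ≈ 0.243

p₁ = P(outcome | exposed) = 768/2550 = 0.30118
p₀ = P(outcome | unexposed) = 49/418 = 0.11722
Overall risk P(Y=1) = π·p₁ + (1−π)·p₀ = 0.205×0.30118 + 0.795×0.11722 = 0.15493.
Under exogeneity, PAF = [P(Y=1) − p₀] / P(Y=1).
PAF = (0.15493 − 0.11722) / 0.15493 ≈ 0.2434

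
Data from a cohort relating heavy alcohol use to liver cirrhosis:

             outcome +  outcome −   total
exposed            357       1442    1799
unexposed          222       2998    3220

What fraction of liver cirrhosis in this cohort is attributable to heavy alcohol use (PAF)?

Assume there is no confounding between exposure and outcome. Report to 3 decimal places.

PAF ≈ 0.402

p₁ = P(outcome | exposed) = 357/1799 = 0.19844
p₀ = P(outcome | unexposed) = 222/3220 = 0.068944
Exposure prevalence π = 1799/5019 = 0.35844; overall risk P(Y=1) = 0.11536.
Under exogeneity, PAF = [P(Y=1) − p₀]/P(Y=1).
PAF = (0.11536 − 0.068944) / 0.11536 ≈ 0.4024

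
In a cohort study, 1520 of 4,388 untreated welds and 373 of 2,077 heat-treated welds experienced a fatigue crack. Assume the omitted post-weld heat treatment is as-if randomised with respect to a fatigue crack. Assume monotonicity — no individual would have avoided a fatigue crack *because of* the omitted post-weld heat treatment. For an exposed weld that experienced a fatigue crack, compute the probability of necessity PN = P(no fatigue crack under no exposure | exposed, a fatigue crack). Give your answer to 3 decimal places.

p₁ = P(outcome | exposed) = 1520/4388 = 0.3464
p₀ = P(outcome | unexposed) = 373/2077 = 0.17959
Under exogeneity and monotonicity, PN = (p₁ − p₀) / p₁.
PN = (0.3464 − 0.17959) / 0.3464 = 0.16681 / 0.3464 ≈ 0.4816

PN ≈ 0.482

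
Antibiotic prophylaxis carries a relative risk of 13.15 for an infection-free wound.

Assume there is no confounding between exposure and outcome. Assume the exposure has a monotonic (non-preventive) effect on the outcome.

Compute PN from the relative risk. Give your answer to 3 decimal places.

Under exogeneity and monotonicity, PN = (RR − 1) / RR = 1 − 1/RR.
PN = (13.15 − 1) / 13.15 = 12.15 / 13.15 ≈ 0.9240

PN ≈ 0.924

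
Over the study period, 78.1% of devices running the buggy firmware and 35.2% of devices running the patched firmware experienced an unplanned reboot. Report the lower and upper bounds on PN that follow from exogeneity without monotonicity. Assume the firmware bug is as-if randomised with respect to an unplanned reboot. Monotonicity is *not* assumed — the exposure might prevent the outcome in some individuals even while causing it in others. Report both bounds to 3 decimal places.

0.549 ≤ PN ≤ 0.830

p₁ = 0.781, p₀ = 0.352.
Under exogeneity alone the bounds on PN are max{0,(p₁−p₀)/p₁} ≤ PN ≤ min{1,(1−p₀)/p₁}.
  lower = (p₁ − p₀)/p₁ = 0.429 / 0.781 ≈ 0.5493
  upper = min{1, (1 − p₀)/p₁} = 0.648 / 0.781 ≈ 0.8297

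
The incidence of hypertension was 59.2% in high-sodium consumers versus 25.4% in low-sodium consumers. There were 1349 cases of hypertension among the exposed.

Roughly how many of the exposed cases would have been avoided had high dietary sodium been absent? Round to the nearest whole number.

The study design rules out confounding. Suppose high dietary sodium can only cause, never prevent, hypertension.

about 770 cases

p₁ = 0.592, p₀ = 0.254.
PN = (p₁ − p₀)/p₁ = (0.592 − 0.254) / 0.592 ≈ 0.57095.
Attributable cases ≈ PN × (exposed cases) = 0.57095 × 1349 ≈ 770.21.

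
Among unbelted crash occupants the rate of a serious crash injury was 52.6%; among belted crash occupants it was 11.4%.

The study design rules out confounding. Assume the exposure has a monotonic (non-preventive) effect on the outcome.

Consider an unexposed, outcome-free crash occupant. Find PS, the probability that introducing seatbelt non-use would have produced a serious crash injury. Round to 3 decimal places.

p₁ = 0.526, p₀ = 0.114.
Under exogeneity and monotonicity, PS = (p₁ − p₀) / (1 − p₀).
PS = (0.526 − 0.114) / (1 − 0.114) = 0.412 / 0.886 ≈ 0.4650

PS ≈ 0.465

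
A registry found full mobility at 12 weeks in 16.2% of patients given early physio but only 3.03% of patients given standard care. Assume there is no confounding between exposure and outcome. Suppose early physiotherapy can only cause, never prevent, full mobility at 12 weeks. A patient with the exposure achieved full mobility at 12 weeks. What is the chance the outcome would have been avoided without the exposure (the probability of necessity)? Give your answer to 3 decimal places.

PN ≈ 0.813

p₁ = 0.162, p₀ = 0.0303.
Under exogeneity and monotonicity, PN = (p₁ − p₀) / p₁.
PN = (0.162 − 0.0303) / 0.162 = 0.1317 / 0.162 ≈ 0.8130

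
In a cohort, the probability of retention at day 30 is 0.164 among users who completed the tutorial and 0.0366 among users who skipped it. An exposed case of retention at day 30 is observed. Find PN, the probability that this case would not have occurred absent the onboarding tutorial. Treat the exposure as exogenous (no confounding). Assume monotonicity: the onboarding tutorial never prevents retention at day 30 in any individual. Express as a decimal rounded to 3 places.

Let p₁ = 0.164, p₀ = 0.0366.
Under exogeneity and monotonicity, PN = (p₁ − p₀) / p₁.
PN = (0.164 − 0.0366) / 0.164 = 0.1274 / 0.164 ≈ 0.7768

PN ≈ 0.777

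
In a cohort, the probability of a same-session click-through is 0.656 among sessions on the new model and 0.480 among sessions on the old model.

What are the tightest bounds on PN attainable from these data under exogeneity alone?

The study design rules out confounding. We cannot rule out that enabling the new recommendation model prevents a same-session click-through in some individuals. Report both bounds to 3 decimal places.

0.268 ≤ PN ≤ 0.793

Let p₁ = 0.656, p₀ = 0.48.
Under exogeneity alone the bounds on PN are max{0,(p₁−p₀)/p₁} ≤ PN ≤ min{1,(1−p₀)/p₁}.
  lower = (p₁ − p₀)/p₁ = 0.176 / 0.656 ≈ 0.2683
  upper = min{1, (1 − p₀)/p₁} = 0.52 / 0.656 ≈ 0.7927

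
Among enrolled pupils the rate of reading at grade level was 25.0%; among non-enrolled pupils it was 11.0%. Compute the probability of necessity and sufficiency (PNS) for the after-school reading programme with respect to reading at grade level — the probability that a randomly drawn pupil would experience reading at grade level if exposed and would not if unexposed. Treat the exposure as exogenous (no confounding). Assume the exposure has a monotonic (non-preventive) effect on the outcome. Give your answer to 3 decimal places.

PNS ≈ 0.140

p₁ = 0.25, p₀ = 0.11.
Under exogeneity and monotonicity, PNS = p₁ − p₀.
PNS = 0.25 − 0.11 = 0.14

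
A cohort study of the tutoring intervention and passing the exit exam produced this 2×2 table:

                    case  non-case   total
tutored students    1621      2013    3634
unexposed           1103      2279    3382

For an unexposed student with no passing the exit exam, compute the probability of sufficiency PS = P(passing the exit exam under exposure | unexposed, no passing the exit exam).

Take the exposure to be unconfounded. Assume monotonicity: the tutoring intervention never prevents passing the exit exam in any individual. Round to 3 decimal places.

p₁ = P(outcome | exposed) = 1621/3634 = 0.44606
p₀ = P(outcome | unexposed) = 1103/3382 = 0.32614
Under exogeneity and monotonicity, PS = (p₁ − p₀)/(1 − p₀).
PS = (0.44606 − 0.32614) / 0.67386 ≈ 0.1780

PS ≈ 0.178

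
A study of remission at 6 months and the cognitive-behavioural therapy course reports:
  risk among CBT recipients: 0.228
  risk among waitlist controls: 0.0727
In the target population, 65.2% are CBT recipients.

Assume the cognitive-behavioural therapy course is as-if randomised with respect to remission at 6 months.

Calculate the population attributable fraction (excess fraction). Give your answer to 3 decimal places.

PAF ≈ 0.582

Let p₁ = 0.228, p₀ = 0.0727.
Overall risk P(Y=1) = π·p₁ + (1−π)·p₀ = 0.652×0.228 + 0.348×0.0727 = 0.17396.
Under exogeneity, PAF = [P(Y=1) − p₀] / P(Y=1).
PAF = (0.17396 − 0.0727) / 0.17396 ≈ 0.5821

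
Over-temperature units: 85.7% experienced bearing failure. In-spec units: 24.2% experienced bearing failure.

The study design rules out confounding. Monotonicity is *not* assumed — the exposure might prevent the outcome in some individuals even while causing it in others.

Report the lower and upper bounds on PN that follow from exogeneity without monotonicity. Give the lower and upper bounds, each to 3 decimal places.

p₁ = 0.857, p₀ = 0.242.
Under exogeneity alone the bounds on PN are max{0,(p₁−p₀)/p₁} ≤ PN ≤ min{1,(1−p₀)/p₁}.
  lower = (p₁ − p₀)/p₁ = 0.615 / 0.857 ≈ 0.7176
  upper = min{1, (1 − p₀)/p₁} = 0.758 / 0.857 ≈ 0.8845

0.718 ≤ PN ≤ 0.884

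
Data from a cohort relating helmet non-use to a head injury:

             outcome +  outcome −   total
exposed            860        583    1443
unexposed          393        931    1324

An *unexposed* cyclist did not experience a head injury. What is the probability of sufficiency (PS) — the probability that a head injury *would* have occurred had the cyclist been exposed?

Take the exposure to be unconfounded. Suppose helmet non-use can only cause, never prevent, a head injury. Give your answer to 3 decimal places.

PS ≈ 0.425

p₁ = P(outcome | exposed) = 860/1443 = 0.59598
p₀ = P(outcome | unexposed) = 393/1324 = 0.29683
Under exogeneity and monotonicity, PS = (p₁ − p₀)/(1 − p₀).
PS = (0.59598 − 0.29683) / 0.70317 ≈ 0.4254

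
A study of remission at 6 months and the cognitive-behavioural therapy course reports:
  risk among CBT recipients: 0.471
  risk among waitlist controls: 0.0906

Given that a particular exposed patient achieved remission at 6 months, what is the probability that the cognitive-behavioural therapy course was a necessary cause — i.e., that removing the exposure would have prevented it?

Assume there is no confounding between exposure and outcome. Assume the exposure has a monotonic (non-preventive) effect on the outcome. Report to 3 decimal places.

PN ≈ 0.808

Let p₁ = 0.471, p₀ = 0.0906.
Under exogeneity and monotonicity, PN = (p₁ − p₀) / p₁.
PN = (0.471 − 0.0906) / 0.471 = 0.3804 / 0.471 ≈ 0.8076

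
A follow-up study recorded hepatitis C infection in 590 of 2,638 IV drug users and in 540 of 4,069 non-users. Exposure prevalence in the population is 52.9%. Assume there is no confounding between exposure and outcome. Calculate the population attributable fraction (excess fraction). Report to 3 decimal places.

PAF ≈ 0.266

p₁ = P(outcome | exposed) = 590/2638 = 0.22365
p₀ = P(outcome | unexposed) = 540/4069 = 0.13271
Overall risk P(Y=1) = π·p₁ + (1−π)·p₀ = 0.529×0.22365 + 0.471×0.13271 = 0.18082.
Under exogeneity, PAF = [P(Y=1) − p₀] / P(Y=1).
PAF = (0.18082 − 0.13271) / 0.18082 ≈ 0.2661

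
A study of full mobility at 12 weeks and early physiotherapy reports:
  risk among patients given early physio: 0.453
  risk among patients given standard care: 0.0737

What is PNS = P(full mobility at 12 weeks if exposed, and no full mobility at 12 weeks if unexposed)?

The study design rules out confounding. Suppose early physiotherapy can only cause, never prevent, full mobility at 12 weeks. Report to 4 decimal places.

Let p₁ = 0.453, p₀ = 0.0737.
Under exogeneity and monotonicity, PNS = p₁ − p₀.
PNS = 0.453 − 0.0737 = 0.3793

PNS ≈ 0.3793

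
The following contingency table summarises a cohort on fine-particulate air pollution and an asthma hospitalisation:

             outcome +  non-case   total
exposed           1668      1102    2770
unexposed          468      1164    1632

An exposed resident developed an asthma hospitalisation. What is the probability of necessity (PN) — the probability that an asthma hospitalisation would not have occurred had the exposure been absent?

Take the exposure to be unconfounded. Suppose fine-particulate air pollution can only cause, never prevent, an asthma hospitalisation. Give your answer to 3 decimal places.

p₁ = P(outcome | exposed) = 1668/2770 = 0.60217
p₀ = P(outcome | unexposed) = 468/1632 = 0.28676
Under exogeneity and monotonicity, PN = (p₁ − p₀)/p₁.
PN = (0.60217 − 0.28676) / 0.60217 ≈ 0.5238

PN ≈ 0.524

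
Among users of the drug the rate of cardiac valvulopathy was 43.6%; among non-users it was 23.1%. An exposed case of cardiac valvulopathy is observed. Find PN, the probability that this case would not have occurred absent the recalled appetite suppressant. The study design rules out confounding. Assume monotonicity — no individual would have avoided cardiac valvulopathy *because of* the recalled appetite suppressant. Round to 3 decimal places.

p₁ = 0.436, p₀ = 0.231.
Under exogeneity and monotonicity, PN = (p₁ − p₀) / p₁.
PN = (0.436 − 0.231) / 0.436 = 0.205 / 0.436 ≈ 0.4702

PN ≈ 0.470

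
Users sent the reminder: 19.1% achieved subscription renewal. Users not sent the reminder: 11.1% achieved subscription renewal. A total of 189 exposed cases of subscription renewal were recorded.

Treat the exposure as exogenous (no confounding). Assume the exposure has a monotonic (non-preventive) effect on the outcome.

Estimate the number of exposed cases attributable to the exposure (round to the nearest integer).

about 79 cases

p₁ = 0.191, p₀ = 0.111.
PN = (p₁ − p₀)/p₁ = (0.191 − 0.111) / 0.191 ≈ 0.41885.
Attributable cases ≈ PN × (exposed cases) = 0.41885 × 189 ≈ 79.16.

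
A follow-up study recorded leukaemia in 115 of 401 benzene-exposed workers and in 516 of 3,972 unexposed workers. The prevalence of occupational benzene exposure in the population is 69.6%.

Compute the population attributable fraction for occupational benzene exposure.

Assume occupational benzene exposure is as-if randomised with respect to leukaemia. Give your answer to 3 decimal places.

PAF ≈ 0.457

p₁ = P(outcome | exposed) = 115/401 = 0.28678
p₀ = P(outcome | unexposed) = 516/3972 = 0.12991
Overall risk P(Y=1) = π·p₁ + (1−π)·p₀ = 0.696×0.28678 + 0.304×0.12991 = 0.23909.
Under exogeneity, PAF = [P(Y=1) − p₀] / P(Y=1).
PAF = (0.23909 − 0.12991) / 0.23909 ≈ 0.4567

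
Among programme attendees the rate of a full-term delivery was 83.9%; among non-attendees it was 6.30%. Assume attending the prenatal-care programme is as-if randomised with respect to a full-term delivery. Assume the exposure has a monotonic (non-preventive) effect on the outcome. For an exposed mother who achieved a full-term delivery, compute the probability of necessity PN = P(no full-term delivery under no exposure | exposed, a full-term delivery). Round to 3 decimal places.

p₁ = 0.839, p₀ = 0.063.
Under exogeneity and monotonicity, PN = (p₁ − p₀) / p₁.
PN = (0.839 − 0.063) / 0.839 = 0.776 / 0.839 ≈ 0.9249

PN ≈ 0.925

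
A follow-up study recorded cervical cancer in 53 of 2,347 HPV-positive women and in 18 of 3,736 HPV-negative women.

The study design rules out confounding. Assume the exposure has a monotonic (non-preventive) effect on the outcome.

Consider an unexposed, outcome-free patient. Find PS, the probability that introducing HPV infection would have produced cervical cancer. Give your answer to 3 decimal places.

PS ≈ 0.018

p₁ = P(outcome | exposed) = 53/2347 = 0.022582
p₀ = P(outcome | unexposed) = 18/3736 = 0.004818
Under exogeneity and monotonicity, PS = (p₁ − p₀) / (1 − p₀).
PS = (0.022582 − 0.004818) / (1 − 0.004818) = 0.017764 / 0.99518 ≈ 0.0179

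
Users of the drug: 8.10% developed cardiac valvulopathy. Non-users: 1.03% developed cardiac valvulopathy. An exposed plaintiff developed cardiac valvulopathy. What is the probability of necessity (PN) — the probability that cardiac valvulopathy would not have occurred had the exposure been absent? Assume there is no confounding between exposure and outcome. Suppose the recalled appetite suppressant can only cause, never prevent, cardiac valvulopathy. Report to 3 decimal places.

PN ≈ 0.873

p₁ = 0.081, p₀ = 0.0103.
Under exogeneity and monotonicity, PN = (p₁ − p₀) / p₁.
PN = (0.081 − 0.0103) / 0.081 = 0.0707 / 0.081 ≈ 0.8728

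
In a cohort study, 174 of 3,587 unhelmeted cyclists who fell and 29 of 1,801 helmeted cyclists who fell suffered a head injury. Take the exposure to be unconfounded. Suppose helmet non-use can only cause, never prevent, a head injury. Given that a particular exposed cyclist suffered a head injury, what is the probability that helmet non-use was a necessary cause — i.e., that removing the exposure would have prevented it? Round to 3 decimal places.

p₁ = P(outcome | exposed) = 174/3587 = 0.048509
p₀ = P(outcome | unexposed) = 29/1801 = 0.016102
Under exogeneity and monotonicity, PN = (p₁ − p₀) / p₁.
PN = (0.048509 − 0.016102) / 0.048509 = 0.032406 / 0.048509 ≈ 0.6681

PN ≈ 0.668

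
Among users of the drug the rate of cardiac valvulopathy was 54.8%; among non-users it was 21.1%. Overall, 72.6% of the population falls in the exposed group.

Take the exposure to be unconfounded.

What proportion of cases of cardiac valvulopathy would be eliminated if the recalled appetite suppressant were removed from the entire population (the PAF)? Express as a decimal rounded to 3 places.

PAF ≈ 0.537

p₁ = 0.548, p₀ = 0.211.
Overall risk P(Y=1) = π·p₁ + (1−π)·p₀ = 0.726×0.548 + 0.274×0.211 = 0.45566.
Under exogeneity, PAF = [P(Y=1) − p₀] / P(Y=1).
PAF = (0.45566 − 0.211) / 0.45566 ≈ 0.5369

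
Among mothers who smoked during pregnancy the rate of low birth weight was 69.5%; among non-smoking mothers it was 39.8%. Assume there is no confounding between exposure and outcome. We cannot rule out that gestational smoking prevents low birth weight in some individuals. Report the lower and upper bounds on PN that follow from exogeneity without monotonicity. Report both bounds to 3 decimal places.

0.427 ≤ PN ≤ 0.866

p₁ = 0.695, p₀ = 0.398.
Under exogeneity alone the bounds on PN are max{0,(p₁−p₀)/p₁} ≤ PN ≤ min{1,(1−p₀)/p₁}.
  lower = (p₁ − p₀)/p₁ = 0.297 / 0.695 ≈ 0.4273
  upper = min{1, (1 − p₀)/p₁} = 0.602 / 0.695 ≈ 0.8662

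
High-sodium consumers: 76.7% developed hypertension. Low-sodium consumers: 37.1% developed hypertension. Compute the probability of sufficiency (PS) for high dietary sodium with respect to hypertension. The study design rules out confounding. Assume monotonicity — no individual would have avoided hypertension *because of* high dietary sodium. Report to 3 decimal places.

PS ≈ 0.630

p₁ = 0.767, p₀ = 0.371.
Under exogeneity and monotonicity, PS = (p₁ − p₀) / (1 − p₀).
PS = (0.767 − 0.371) / (1 − 0.371) = 0.396 / 0.629 ≈ 0.6296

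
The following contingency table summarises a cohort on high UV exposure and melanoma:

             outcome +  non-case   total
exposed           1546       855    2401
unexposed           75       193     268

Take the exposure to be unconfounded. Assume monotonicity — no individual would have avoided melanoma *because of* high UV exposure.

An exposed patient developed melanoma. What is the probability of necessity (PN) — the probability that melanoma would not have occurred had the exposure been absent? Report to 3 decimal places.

PN ≈ 0.565

p₁ = P(outcome | exposed) = 1546/2401 = 0.6439
p₀ = P(outcome | unexposed) = 75/268 = 0.27985
Under exogeneity and monotonicity, PN = (p₁ − p₀) / p₁.
PN = (0.6439 − 0.27985) / 0.6439 = 0.36405 / 0.6439 ≈ 0.5654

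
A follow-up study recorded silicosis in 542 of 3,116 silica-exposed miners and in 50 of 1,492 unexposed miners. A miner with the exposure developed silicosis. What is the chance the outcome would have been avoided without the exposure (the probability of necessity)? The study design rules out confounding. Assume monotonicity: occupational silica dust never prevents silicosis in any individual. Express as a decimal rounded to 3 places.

p₁ = P(outcome | exposed) = 542/3116 = 0.17394
p₀ = P(outcome | unexposed) = 50/1492 = 0.033512
Under exogeneity and monotonicity, PN = (p₁ − p₀) / p₁.
PN = (0.17394 − 0.033512) / 0.17394 = 0.14043 / 0.17394 ≈ 0.8073

PN ≈ 0.807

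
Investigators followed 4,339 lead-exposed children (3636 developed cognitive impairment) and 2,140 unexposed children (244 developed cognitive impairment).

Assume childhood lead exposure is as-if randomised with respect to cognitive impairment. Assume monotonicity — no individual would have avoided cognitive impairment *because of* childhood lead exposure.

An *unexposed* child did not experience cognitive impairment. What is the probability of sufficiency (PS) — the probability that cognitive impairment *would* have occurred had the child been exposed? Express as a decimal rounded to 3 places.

p₁ = P(outcome | exposed) = 3636/4339 = 0.83798
p₀ = P(outcome | unexposed) = 244/2140 = 0.11402
Under exogeneity and monotonicity, PS = (p₁ − p₀) / (1 − p₀).
PS = (0.83798 − 0.11402) / (1 − 0.11402) = 0.72396 / 0.88598 ≈ 0.8171

PS ≈ 0.817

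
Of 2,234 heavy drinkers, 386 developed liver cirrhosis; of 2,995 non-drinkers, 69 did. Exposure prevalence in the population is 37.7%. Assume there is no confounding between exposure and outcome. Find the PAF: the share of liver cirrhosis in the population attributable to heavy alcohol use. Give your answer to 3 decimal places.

PAF ≈ 0.710

p₁ = P(outcome | exposed) = 386/2234 = 0.17278
p₀ = P(outcome | unexposed) = 69/2995 = 0.023038
Overall risk P(Y=1) = π·p₁ + (1−π)·p₀ = 0.377×0.17278 + 0.623×0.023038 = 0.079493.
Under exogeneity, PAF = [P(Y=1) − p₀] / P(Y=1).
PAF = (0.079493 − 0.023038) / 0.079493 ≈ 0.7102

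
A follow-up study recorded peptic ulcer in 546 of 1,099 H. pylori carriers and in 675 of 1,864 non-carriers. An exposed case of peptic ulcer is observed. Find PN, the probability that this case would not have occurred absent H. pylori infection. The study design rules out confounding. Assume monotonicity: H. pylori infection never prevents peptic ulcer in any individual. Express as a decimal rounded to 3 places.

PN ≈ 0.271

p₁ = P(outcome | exposed) = 546/1099 = 0.49682
p₀ = P(outcome | unexposed) = 675/1864 = 0.36212
Under exogeneity and monotonicity, PN = (p₁ − p₀) / p₁.
PN = (0.49682 − 0.36212) / 0.49682 = 0.13469 / 0.49682 ≈ 0.2711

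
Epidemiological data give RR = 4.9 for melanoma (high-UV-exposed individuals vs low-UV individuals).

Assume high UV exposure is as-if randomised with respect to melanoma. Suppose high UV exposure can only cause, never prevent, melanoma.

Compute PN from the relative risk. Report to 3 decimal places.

Under exogeneity and monotonicity, PN = (RR − 1) / RR = 1 − 1/RR.
PN = (4.9 − 1) / 4.9 = 3.9 / 4.9 ≈ 0.7959

PN ≈ 0.796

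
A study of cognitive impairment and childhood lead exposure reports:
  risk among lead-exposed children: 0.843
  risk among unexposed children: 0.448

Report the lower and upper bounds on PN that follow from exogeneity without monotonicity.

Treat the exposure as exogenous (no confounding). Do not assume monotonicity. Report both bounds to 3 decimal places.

Let p₁ = 0.843, p₀ = 0.448.
Under exogeneity alone the bounds on PN are max{0,(p₁−p₀)/p₁} ≤ PN ≤ min{1,(1−p₀)/p₁}.
  lower = (p₁ − p₀)/p₁ = 0.395 / 0.843 ≈ 0.4686
  upper = min{1, (1 − p₀)/p₁} = 0.552 / 0.843 ≈ 0.6548

0.469 ≤ PN ≤ 0.655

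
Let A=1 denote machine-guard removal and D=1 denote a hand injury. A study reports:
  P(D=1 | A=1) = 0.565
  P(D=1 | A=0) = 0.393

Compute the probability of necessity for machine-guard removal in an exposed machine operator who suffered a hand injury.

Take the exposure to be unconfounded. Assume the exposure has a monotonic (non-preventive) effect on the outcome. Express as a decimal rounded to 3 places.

Let p₁ = 0.565, p₀ = 0.393.
Under exogeneity and monotonicity, PN = (p₁ − p₀) / p₁.
PN = (0.565 − 0.393) / 0.565 = 0.172 / 0.565 ≈ 0.3044

PN ≈ 0.304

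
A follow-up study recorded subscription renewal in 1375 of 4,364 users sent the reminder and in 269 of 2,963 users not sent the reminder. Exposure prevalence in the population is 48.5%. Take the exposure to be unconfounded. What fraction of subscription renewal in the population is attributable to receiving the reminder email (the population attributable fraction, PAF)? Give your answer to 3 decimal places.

PAF ≈ 0.545

p₁ = P(outcome | exposed) = 1375/4364 = 0.31508
p₀ = P(outcome | unexposed) = 269/2963 = 0.090786
Overall risk P(Y=1) = π·p₁ + (1−π)·p₀ = 0.485×0.31508 + 0.515×0.090786 = 0.19957.
Under exogeneity, PAF = [P(Y=1) − p₀] / P(Y=1).
PAF = (0.19957 − 0.090786) / 0.19957 ≈ 0.5451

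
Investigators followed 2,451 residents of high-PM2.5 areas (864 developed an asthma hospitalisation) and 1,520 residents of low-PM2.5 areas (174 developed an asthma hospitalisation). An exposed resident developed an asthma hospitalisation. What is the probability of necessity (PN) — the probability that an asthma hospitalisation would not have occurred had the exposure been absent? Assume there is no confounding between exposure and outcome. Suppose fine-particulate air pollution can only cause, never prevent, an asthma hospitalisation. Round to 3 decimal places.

PN ≈ 0.675

p₁ = P(outcome | exposed) = 864/2451 = 0.35251
p₀ = P(outcome | unexposed) = 174/1520 = 0.11447
Under exogeneity and monotonicity, PN = (p₁ − p₀) / p₁.
PN = (0.35251 − 0.11447) / 0.35251 = 0.23804 / 0.35251 ≈ 0.6753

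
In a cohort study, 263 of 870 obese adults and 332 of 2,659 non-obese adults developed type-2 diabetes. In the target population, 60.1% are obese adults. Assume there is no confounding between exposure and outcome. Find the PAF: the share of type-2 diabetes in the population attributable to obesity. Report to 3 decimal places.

p₁ = P(outcome | exposed) = 263/870 = 0.3023
p₀ = P(outcome | unexposed) = 332/2659 = 0.12486
Overall risk P(Y=1) = π·p₁ + (1−π)·p₀ = 0.601×0.3023 + 0.399×0.12486 = 0.2315.
Under exogeneity, PAF = [P(Y=1) − p₀] / P(Y=1).
PAF = (0.2315 − 0.12486) / 0.2315 ≈ 0.4607

PAF ≈ 0.461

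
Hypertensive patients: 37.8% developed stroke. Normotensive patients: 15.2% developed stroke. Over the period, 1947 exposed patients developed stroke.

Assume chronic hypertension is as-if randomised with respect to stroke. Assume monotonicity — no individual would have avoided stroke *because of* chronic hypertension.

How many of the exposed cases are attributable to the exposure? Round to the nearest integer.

about 1164 cases

p₁ = 0.378, p₀ = 0.152.
PN = (p₁ − p₀)/p₁ = (0.378 − 0.152) / 0.378 ≈ 0.59788.
Attributable cases ≈ PN × (exposed cases) = 0.59788 × 1947 ≈ 1164.08.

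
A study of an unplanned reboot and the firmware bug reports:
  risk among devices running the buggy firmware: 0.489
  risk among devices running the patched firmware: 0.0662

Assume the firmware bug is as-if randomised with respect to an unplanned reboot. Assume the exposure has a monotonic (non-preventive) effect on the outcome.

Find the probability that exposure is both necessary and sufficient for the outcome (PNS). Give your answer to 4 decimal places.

PNS ≈ 0.4228

Let p₁ = 0.489, p₀ = 0.0662.
Under exogeneity and monotonicity, PNS = p₁ − p₀.
PNS = 0.489 − 0.0662 = 0.4228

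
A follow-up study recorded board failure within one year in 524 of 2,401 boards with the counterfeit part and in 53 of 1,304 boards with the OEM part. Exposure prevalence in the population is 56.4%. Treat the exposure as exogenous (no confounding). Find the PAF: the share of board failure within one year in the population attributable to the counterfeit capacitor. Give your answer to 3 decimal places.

p₁ = P(outcome | exposed) = 524/2401 = 0.21824
p₀ = P(outcome | unexposed) = 53/1304 = 0.040644
Overall risk P(Y=1) = π·p₁ + (1−π)·p₀ = 0.564×0.21824 + 0.436×0.040644 = 0.14081.
Under exogeneity, PAF = [P(Y=1) − p₀] / P(Y=1).
PAF = (0.14081 − 0.040644) / 0.14081 ≈ 0.7114

PAF ≈ 0.711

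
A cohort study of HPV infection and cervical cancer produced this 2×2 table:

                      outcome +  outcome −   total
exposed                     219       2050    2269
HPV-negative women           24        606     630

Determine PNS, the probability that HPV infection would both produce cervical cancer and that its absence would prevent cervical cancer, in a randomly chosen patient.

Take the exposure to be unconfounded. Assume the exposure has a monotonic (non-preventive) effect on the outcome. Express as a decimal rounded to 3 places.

p₁ = P(outcome | exposed) = 219/2269 = 0.096518
p₀ = P(outcome | unexposed) = 24/630 = 0.038095
Under exogeneity and monotonicity, PNS = p₁ − p₀.
PNS = 0.096518 − 0.038095 = 0.058423

PNS ≈ 0.058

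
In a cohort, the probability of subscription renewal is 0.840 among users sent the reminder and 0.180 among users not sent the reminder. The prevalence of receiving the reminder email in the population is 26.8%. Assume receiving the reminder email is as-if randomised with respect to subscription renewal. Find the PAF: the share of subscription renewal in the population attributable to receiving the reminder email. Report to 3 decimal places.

Let p₁ = 0.84, p₀ = 0.18.
Overall risk P(Y=1) = π·p₁ + (1−π)·p₀ = 0.268×0.84 + 0.732×0.18 = 0.35688.
Under exogeneity, PAF = [P(Y=1) − p₀] / P(Y=1).
PAF = (0.35688 − 0.18) / 0.35688 ≈ 0.4956

PAF ≈ 0.496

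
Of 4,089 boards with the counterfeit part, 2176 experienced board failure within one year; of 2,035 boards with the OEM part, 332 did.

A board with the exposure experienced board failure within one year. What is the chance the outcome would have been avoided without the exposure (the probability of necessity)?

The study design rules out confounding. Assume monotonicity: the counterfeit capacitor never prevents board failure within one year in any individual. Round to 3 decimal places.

PN ≈ 0.693

p₁ = P(outcome | exposed) = 2176/4089 = 0.53216
p₀ = P(outcome | unexposed) = 332/2035 = 0.16314
Under exogeneity and monotonicity, PN = (p₁ − p₀) / p₁.
PN = (0.53216 − 0.16314) / 0.53216 = 0.36901 / 0.53216 ≈ 0.6934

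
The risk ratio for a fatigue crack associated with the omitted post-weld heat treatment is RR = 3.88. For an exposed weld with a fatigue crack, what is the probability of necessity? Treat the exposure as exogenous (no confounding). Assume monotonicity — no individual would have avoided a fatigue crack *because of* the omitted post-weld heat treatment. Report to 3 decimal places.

PN ≈ 0.742

Under exogeneity and monotonicity, PN = (RR − 1) / RR = 1 − 1/RR.
PN = (3.88 − 1) / 3.88 = 2.88 / 3.88 ≈ 0.7423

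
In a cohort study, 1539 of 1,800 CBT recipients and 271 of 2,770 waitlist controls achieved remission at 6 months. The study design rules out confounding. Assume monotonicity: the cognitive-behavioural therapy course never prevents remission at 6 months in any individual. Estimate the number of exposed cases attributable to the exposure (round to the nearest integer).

about 1363 cases

p₁ = P(outcome | exposed) = 1539/1800 = 0.855
p₀ = P(outcome | unexposed) = 271/2770 = 0.097834
PN = (p₁ − p₀)/p₁ = (0.855 − 0.097834) / 0.855 ≈ 0.88557.
Attributable cases ≈ PN × (exposed cases) = 0.88557 × 1539 ≈ 1362.90.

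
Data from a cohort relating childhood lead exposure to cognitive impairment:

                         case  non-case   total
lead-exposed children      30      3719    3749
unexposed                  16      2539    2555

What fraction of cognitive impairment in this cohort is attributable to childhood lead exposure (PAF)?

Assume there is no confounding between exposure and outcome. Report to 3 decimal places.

PAF ≈ 0.142

p₁ = P(outcome | exposed) = 30/3749 = 0.0080021
p₀ = P(outcome | unexposed) = 16/2555 = 0.0062622
Exposure prevalence π = 3749/6304 = 0.5947; overall risk P(Y=1) = 0.007297.
Under exogeneity, PAF = [P(Y=1) − p₀]/P(Y=1).
PAF = (0.007297 − 0.0062622) / 0.007297 ≈ 0.1418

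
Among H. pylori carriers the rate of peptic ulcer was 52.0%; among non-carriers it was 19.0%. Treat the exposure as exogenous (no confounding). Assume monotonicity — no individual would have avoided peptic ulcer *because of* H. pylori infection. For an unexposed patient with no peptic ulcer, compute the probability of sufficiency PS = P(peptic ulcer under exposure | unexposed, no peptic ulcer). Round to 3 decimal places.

p₁ = 0.52, p₀ = 0.19.
Under exogeneity and monotonicity, PS = (p₁ − p₀) / (1 − p₀).
PS = (0.52 − 0.19) / (1 − 0.19) = 0.33 / 0.81 ≈ 0.4074

PS ≈ 0.407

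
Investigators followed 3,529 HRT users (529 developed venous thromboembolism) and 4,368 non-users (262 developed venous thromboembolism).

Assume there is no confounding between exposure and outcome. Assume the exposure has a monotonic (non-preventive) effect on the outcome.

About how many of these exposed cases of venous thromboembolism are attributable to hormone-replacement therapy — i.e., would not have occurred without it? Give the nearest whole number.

about 317 cases

p₁ = P(outcome | exposed) = 529/3529 = 0.1499
p₀ = P(outcome | unexposed) = 262/4368 = 0.059982
PN = (p₁ − p₀)/p₁ = (0.1499 − 0.059982) / 0.1499 ≈ 0.59986.
Attributable cases ≈ PN × (exposed cases) = 0.59986 × 529 ≈ 317.32.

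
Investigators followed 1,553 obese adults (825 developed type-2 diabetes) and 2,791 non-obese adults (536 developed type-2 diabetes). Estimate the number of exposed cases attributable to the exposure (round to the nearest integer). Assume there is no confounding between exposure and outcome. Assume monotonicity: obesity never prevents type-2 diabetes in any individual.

about 527 cases

p₁ = P(outcome | exposed) = 825/1553 = 0.53123
p₀ = P(outcome | unexposed) = 536/2791 = 0.19205
PN = (p₁ − p₀)/p₁ = (0.53123 − 0.19205) / 0.53123 ≈ 0.63849.
Attributable cases ≈ PN × (exposed cases) = 0.63849 × 825 ≈ 526.75.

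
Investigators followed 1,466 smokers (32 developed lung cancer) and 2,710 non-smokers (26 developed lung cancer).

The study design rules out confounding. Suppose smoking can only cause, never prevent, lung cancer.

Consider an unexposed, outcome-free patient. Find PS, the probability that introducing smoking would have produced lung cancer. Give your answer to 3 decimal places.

PS ≈ 0.012

p₁ = P(outcome | exposed) = 32/1466 = 0.021828
p₀ = P(outcome | unexposed) = 26/2710 = 0.0095941
Under exogeneity and monotonicity, PS = (p₁ − p₀) / (1 − p₀).
PS = (0.021828 − 0.0095941) / (1 − 0.0095941) = 0.012234 / 0.99041 ≈ 0.0124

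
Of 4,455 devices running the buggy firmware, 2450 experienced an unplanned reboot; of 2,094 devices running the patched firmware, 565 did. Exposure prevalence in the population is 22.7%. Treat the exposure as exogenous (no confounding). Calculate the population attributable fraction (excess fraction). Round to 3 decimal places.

p₁ = P(outcome | exposed) = 2450/4455 = 0.54994
p₀ = P(outcome | unexposed) = 565/2094 = 0.26982
Overall risk P(Y=1) = π·p₁ + (1−π)·p₀ = 0.227×0.54994 + 0.773×0.26982 = 0.33341.
Under exogeneity, PAF = [P(Y=1) − p₀] / P(Y=1).
PAF = (0.33341 − 0.26982) / 0.33341 ≈ 0.1907

PAF ≈ 0.191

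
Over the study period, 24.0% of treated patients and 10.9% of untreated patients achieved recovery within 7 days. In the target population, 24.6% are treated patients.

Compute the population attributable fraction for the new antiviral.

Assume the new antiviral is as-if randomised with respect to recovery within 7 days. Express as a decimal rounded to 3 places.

PAF ≈ 0.228

p₁ = 0.24, p₀ = 0.109.
Overall risk P(Y=1) = π·p₁ + (1−π)·p₀ = 0.246×0.24 + 0.754×0.109 = 0.14123.
Under exogeneity, PAF = [P(Y=1) − p₀] / P(Y=1).
PAF = (0.14123 − 0.109) / 0.14123 ≈ 0.2282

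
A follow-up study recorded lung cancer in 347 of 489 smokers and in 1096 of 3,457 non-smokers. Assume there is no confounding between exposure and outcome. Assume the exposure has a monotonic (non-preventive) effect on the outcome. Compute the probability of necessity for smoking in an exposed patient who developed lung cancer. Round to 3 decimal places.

p₁ = P(outcome | exposed) = 347/489 = 0.70961
p₀ = P(outcome | unexposed) = 1096/3457 = 0.31704
Under exogeneity and monotonicity, PN = (p₁ − p₀) / p₁.
PN = (0.70961 − 0.31704) / 0.70961 = 0.39257 / 0.70961 ≈ 0.5532

PN ≈ 0.553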